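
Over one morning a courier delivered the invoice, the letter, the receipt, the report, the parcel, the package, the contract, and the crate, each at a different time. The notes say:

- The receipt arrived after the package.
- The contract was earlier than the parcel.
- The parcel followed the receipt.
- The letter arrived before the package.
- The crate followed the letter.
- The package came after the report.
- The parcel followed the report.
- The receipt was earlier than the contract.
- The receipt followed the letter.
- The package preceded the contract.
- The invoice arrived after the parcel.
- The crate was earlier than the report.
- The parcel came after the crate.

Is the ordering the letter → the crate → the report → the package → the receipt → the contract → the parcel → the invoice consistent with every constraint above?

Check each stated constraint against the proposed order — e.g. the letter is ahead of the receipt; the crate is ahead of the parcel. Every pair is in the required order; nothing is violated.

yes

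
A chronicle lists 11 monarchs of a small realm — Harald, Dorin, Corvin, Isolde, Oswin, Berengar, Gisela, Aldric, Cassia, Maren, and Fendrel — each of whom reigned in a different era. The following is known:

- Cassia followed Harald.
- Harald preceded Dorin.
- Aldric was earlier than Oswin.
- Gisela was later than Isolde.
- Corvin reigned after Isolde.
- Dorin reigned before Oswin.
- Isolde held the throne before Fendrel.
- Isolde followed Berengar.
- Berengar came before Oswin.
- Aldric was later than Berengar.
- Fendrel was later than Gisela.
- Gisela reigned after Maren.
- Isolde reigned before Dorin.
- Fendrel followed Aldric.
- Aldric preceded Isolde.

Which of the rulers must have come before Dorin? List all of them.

Directly stated before Dorin: Harald and Isolde.
Aldric reaches Dorin via Aldric → Isolde → Dorin.
Berengar reaches Dorin via Berengar → Isolde → Dorin.

Aldric, Berengar, Harald, Isolde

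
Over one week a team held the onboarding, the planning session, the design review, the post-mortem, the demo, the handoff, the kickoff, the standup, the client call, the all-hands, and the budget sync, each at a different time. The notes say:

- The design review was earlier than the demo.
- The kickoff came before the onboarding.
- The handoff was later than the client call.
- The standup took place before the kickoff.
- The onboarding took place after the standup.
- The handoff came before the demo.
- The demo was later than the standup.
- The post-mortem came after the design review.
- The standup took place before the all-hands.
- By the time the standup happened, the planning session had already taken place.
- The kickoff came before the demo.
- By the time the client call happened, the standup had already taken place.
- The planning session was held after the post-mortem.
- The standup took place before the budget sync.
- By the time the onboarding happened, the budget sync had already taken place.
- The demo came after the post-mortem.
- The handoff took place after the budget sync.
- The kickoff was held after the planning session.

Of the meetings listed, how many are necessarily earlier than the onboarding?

Directly stated before the onboarding: the budget sync, the kickoff, and the standup.
The design review reaches the onboarding via the design review → the post-mortem → the planning session → the standup → the onboarding.
The planning session reaches the onboarding via the planning session → the standup → the onboarding.
The post-mortem reaches the onboarding via the post-mortem → the planning session → the standup → the onboarding.
No chain forces the all-hands (or any of the others) ahead of the onboarding.
That's the budget sync, the design review, the kickoff, the planning session, the post-mortem, and the standup — 6 in all.

6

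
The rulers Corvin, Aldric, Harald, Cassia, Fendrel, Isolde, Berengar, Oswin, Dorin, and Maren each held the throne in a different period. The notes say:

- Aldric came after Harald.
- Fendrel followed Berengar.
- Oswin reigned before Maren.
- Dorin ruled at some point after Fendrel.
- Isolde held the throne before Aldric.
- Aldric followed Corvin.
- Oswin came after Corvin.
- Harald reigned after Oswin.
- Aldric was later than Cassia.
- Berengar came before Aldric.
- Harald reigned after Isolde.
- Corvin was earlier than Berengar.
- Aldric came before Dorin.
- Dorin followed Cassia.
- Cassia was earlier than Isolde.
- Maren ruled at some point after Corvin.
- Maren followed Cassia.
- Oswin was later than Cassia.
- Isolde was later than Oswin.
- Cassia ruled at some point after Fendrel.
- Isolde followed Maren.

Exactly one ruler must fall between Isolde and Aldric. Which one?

Tracing the constraints gives Isolde → Harald → Aldric, so Harald sits after Isolde and before Aldric.
No other ruler is forced both after Isolde and before Aldric.

Harald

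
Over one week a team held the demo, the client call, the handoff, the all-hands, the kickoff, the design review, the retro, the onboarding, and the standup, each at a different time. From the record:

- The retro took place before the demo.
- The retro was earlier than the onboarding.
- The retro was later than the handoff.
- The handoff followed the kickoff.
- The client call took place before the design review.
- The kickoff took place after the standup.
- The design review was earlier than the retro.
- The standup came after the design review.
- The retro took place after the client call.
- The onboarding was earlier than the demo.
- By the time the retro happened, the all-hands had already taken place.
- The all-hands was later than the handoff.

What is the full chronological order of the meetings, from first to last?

The constraints fix every adjacent pair, so only one ordering works:
the client call → the design review → the standup → the kickoff → the handoff → the all-hands → the retro → the onboarding → the demo.

the client call, the design review, the standup, the kickoff, the handoff, the all-hands, the retro, the onboarding, the demo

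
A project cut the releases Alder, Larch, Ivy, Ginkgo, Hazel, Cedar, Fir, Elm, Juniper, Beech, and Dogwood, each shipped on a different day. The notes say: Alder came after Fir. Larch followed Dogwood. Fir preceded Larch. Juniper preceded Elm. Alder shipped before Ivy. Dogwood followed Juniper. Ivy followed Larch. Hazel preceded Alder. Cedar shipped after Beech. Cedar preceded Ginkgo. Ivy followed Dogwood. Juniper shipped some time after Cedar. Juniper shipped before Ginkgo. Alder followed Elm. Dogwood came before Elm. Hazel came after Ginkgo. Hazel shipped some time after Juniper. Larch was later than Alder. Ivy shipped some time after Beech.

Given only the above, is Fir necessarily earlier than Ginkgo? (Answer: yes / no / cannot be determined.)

cannot be determined

No chain of stated constraints runs from Fir to Ginkgo, and none runs from Ginkgo to Fir either.
So the relative order of Fir and Ginkgo is not fixed by the given facts.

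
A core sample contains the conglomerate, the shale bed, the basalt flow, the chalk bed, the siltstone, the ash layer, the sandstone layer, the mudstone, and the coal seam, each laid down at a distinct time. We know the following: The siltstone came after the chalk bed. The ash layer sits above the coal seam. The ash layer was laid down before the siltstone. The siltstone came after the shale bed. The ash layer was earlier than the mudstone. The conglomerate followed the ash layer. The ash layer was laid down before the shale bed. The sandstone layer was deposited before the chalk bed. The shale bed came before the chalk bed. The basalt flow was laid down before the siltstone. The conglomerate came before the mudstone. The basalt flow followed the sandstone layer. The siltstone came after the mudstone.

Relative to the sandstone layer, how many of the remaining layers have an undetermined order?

Forced after the sandstone layer: the basalt flow, the chalk bed, and the siltstone.
That leaves the ash layer, the coal seam, the conglomerate, the mudstone, and the shale bed with no forced order relative to the sandstone layer — 5.

5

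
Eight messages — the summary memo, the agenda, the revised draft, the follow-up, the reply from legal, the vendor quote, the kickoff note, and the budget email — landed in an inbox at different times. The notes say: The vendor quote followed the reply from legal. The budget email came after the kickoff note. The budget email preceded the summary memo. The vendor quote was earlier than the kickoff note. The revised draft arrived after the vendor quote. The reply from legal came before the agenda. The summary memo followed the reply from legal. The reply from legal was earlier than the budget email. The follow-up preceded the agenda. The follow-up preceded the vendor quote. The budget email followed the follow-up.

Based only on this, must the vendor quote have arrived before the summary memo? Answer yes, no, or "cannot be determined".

Chain the constraints: the vendor quote → the kickoff note → the budget email → the summary memo. Each link is directly stated, so the vendor quote comes before the summary memo.

yes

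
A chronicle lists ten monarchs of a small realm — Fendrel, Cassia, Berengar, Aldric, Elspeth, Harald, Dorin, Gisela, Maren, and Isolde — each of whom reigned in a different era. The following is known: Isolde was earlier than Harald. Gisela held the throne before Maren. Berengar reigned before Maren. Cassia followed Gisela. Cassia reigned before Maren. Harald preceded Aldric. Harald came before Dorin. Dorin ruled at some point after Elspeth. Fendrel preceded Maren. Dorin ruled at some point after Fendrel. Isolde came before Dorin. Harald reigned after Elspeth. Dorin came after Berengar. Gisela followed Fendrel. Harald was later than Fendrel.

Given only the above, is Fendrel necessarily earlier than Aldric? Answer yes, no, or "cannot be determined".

Chain the constraints: Fendrel → Harald → Aldric. Each link is directly stated, so Fendrel comes before Aldric.

yes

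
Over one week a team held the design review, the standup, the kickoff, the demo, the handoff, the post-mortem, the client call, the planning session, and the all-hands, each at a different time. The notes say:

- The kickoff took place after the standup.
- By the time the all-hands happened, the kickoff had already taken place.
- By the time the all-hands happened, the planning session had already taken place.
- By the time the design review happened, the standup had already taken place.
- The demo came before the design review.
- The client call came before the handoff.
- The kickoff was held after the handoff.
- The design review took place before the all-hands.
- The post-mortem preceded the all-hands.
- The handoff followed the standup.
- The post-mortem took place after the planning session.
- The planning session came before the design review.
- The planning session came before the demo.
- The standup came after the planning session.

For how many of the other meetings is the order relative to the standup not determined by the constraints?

Forced before the standup: the planning session; forced after the standup: the all-hands, the design review, the handoff, and the kickoff.
That leaves the client call, the demo, and the post-mortem with no forced order relative to the standup — 3.

3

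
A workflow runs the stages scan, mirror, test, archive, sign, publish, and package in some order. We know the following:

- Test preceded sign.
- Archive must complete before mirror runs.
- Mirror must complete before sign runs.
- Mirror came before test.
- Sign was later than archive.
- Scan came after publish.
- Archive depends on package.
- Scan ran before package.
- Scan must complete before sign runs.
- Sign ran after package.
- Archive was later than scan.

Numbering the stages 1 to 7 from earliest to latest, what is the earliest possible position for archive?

4

Package, publish, and scan must all come before archive — 3 forced predecessors.
Nothing else is forced ahead of archive, so its earliest slot is position 3 + 1 = 4.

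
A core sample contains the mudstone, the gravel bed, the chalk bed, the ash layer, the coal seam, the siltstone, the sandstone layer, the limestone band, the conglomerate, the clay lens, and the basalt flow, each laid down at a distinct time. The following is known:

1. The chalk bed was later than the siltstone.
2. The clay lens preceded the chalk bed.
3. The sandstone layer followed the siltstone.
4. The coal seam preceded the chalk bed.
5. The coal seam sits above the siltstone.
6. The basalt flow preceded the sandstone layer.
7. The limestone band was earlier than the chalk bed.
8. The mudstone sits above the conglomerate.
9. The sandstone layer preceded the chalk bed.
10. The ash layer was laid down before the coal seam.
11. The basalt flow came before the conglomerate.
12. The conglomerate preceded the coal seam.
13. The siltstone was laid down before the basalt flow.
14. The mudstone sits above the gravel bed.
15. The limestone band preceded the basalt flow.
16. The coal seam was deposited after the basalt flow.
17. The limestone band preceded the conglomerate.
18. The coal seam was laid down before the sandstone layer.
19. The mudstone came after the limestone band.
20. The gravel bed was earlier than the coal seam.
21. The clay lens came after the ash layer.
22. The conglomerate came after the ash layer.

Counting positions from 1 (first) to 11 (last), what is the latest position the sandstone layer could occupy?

10

The sandstone layer must come before the chalk bed — 1 layer forced after it.
Everything else can be placed before the sandstone layer in some valid order, so the sandstone layer can sit as late as position 11 − 1 = 10.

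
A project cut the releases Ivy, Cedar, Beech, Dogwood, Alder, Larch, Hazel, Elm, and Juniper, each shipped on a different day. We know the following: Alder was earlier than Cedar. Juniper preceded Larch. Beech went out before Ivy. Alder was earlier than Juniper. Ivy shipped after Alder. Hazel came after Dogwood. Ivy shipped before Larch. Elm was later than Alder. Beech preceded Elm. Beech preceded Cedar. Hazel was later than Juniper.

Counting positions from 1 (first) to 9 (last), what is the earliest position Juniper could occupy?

Alder must come before Juniper — 1 forced predecessor.
Nothing else is forced ahead of Juniper, so its earliest slot is position 1 + 1 = 2.

2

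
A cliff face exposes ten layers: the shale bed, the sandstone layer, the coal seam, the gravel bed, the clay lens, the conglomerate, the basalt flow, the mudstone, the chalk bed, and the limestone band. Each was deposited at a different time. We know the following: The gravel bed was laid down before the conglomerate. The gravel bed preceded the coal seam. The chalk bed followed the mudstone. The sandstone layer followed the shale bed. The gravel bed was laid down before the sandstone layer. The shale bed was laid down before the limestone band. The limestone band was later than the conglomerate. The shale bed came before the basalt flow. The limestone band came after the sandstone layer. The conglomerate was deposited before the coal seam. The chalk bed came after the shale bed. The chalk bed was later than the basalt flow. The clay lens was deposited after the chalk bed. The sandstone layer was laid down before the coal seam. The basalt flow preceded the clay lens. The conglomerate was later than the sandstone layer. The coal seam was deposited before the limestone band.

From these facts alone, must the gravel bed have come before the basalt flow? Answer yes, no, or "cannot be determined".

cannot be determined

No chain of stated constraints runs from the gravel bed to the basalt flow, and none runs from the basalt flow to the gravel bed either.
So the relative order of the gravel bed and the basalt flow is not fixed by the given facts.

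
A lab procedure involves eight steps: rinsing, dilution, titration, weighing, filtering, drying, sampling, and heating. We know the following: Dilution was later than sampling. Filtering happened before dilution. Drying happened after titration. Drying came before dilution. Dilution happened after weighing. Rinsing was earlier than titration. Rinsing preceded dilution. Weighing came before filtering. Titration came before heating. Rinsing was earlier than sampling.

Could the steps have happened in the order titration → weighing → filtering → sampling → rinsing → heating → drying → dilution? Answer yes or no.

no

The constraints require rinsing before titration, but in the proposed sequence titration appears ahead of rinsing. That one violation is enough.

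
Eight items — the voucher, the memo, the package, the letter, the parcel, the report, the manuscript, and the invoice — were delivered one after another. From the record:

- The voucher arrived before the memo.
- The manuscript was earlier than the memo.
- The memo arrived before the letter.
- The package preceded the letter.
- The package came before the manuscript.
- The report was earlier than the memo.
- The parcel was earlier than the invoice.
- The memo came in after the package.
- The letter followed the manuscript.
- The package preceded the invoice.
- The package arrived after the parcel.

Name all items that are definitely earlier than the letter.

the manuscript, the memo, the package, the parcel, the report, the voucher

Directly stated before the letter: the manuscript, the memo, and the package.
The parcel reaches the letter via the parcel → the package → the letter.
The report reaches the letter via the report → the memo → the letter.
The voucher reaches the letter via the voucher → the memo → the letter.
No chain forces the invoice ahead of the letter.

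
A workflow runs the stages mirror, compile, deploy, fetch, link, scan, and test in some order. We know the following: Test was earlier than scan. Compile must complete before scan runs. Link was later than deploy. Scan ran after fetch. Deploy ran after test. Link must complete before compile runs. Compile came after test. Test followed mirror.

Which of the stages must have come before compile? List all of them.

deploy, link, mirror, test

Directly stated before compile: link and test.
Deploy reaches compile via deploy → link → compile.
Mirror reaches compile via mirror → test → compile.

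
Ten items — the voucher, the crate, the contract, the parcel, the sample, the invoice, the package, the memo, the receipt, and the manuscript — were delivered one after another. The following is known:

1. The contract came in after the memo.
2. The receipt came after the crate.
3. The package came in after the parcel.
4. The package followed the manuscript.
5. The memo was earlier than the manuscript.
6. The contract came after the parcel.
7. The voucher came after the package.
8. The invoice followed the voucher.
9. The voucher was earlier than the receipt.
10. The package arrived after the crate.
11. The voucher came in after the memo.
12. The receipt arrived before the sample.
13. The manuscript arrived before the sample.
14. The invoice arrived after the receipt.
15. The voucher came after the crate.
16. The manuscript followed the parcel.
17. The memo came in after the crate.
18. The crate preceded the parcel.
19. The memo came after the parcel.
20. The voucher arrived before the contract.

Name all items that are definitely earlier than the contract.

the crate, the manuscript, the memo, the package, the parcel, the voucher

Directly stated before the contract: the memo, the parcel, and the voucher.
The crate reaches the contract via the crate → the parcel → the contract.
The manuscript reaches the contract via the manuscript → the package → the voucher → the contract.
The package reaches the contract via the package → the voucher → the contract.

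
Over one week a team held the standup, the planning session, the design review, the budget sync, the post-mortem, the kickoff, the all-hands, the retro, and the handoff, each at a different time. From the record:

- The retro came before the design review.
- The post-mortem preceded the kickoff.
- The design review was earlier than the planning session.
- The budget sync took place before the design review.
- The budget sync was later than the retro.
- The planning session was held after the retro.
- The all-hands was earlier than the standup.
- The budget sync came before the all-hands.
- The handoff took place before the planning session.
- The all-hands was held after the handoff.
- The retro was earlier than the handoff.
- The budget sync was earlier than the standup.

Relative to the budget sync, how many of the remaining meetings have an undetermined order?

3

Forced before the budget sync: the retro; forced after the budget sync: the all-hands, the design review, the planning session, and the standup.
That leaves the handoff, the kickoff, and the post-mortem with no forced order relative to the budget sync — 3.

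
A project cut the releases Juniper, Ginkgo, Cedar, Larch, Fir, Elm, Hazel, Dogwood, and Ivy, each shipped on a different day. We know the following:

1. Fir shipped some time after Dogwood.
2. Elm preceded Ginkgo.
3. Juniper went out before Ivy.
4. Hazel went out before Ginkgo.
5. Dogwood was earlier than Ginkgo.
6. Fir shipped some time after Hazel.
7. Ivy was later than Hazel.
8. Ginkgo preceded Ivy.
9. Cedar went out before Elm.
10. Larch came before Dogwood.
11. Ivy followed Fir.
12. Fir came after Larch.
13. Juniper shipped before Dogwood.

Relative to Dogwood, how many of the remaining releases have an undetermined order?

Forced before Dogwood: Juniper and Larch; forced after Dogwood: Fir, Ginkgo, and Ivy.
That leaves Cedar, Elm, and Hazel with no forced order relative to Dogwood — 3.

3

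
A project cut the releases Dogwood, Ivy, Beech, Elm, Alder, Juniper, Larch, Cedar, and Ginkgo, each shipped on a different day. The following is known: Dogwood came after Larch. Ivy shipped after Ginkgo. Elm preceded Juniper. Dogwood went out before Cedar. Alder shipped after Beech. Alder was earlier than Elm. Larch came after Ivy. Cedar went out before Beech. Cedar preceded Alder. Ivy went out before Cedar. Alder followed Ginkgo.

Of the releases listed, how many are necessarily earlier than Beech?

5

Directly stated before Beech: Cedar.
Dogwood reaches Beech via Dogwood → Cedar → Beech.
Ginkgo reaches Beech via Ginkgo → Ivy → Cedar → Beech.
Ivy reaches Beech via Ivy → Cedar → Beech.
Likewise Larch reaches Beech by chaining the stated constraints.
No chain forces Alder (or any of the others) ahead of Beech.
That's Cedar, Dogwood, Ginkgo, Ivy, and Larch — 5 in all.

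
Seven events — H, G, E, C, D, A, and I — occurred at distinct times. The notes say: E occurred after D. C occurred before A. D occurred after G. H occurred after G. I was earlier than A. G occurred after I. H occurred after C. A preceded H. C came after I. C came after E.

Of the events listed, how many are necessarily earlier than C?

Directly stated before C: E and I.
D reaches C via D → E → C.
G reaches C via G → D → E → C.
No chain forces A (or any of the others) ahead of C.
That's D, E, G, and I — 4 in all.

4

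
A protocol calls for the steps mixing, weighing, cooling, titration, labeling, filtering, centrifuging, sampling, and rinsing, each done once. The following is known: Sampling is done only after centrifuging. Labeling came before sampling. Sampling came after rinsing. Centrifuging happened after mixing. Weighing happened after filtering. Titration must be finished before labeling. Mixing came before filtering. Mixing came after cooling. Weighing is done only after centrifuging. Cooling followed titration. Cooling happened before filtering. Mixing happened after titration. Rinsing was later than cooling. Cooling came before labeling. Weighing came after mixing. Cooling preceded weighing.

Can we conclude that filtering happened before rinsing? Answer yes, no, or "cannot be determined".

No chain of stated constraints runs from filtering to rinsing, and none runs from rinsing to filtering either.
So the relative order of filtering and rinsing is not fixed by the given facts.

cannot be determined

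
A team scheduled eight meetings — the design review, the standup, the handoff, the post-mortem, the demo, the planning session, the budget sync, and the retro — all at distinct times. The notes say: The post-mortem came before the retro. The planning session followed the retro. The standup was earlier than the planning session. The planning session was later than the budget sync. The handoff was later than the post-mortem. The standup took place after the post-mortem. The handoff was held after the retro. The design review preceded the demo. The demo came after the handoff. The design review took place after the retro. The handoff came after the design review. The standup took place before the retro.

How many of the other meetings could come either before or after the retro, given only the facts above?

Forced before the retro: the post-mortem and the standup; forced after the retro: the demo, the design review, the handoff, and the planning session.
That leaves the budget sync with no forced order relative to the retro — 1.

1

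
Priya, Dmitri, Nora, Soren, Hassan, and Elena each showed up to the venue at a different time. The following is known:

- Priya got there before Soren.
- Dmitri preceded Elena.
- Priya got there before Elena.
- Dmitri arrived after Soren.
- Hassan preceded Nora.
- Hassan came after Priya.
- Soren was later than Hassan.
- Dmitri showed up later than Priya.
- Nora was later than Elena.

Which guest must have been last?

Every other guest has a chain of constraints placing them before Nora, so Nora is last.

Nora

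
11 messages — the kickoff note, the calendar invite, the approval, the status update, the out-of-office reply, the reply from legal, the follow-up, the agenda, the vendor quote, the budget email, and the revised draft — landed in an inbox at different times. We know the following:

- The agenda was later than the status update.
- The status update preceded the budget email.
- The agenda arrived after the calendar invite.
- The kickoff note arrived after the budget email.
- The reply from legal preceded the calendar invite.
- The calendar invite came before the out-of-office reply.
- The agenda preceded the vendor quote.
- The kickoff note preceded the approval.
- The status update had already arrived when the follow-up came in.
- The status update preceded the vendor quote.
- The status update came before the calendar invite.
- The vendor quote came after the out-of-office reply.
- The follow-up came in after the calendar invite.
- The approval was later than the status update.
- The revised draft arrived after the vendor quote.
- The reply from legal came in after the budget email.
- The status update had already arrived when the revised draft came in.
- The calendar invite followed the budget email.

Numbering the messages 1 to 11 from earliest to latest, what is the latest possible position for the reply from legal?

The reply from legal must come before the agenda, the calendar invite, the follow-up, the out-of-office reply, the revised draft, and the vendor quote — 6 messages forced after it.
Everything else can be placed before the reply from legal in some valid order, so the reply from legal can sit as late as position 11 − 6 = 5.

5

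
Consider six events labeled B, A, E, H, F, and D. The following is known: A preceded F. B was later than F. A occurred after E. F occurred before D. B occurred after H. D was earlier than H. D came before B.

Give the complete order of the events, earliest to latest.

The constraints fix every adjacent pair, so only one ordering works:
E → A → F → D → H → B.

E, A, F, D, H, B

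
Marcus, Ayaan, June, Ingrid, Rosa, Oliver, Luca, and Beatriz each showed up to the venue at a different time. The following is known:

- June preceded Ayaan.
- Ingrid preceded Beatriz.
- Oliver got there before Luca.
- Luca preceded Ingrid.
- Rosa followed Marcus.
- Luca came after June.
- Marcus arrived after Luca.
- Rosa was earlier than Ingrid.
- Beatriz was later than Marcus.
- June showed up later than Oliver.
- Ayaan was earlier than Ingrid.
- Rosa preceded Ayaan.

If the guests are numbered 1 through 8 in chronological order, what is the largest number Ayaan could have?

Ayaan must come before Beatriz and Ingrid — 2 guests forced after them.
Everything else can be placed before Ayaan in some valid order, so Ayaan can sit as late as position 8 − 2 = 6.

6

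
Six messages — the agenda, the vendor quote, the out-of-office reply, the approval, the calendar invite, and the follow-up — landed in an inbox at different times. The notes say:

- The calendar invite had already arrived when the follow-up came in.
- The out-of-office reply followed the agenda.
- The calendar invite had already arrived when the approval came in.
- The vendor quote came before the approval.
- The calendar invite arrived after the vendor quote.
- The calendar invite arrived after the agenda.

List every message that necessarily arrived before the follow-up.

the agenda, the calendar invite, the vendor quote

Directly stated before the follow-up: the calendar invite.
The agenda reaches the follow-up via the agenda → the calendar invite → the follow-up.
The vendor quote reaches the follow-up via the vendor quote → the calendar invite → the follow-up.
No chain forces the approval (or any of the others) ahead of the follow-up.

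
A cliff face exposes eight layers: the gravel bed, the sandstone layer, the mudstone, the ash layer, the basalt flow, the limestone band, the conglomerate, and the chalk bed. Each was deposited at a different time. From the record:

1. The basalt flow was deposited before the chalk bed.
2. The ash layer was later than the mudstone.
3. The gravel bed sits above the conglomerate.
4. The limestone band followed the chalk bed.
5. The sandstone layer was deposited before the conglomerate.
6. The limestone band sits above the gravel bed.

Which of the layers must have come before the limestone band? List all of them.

Directly stated before the limestone band: the chalk bed and the gravel bed.
The basalt flow reaches the limestone band via the basalt flow → the chalk bed → the limestone band.
The conglomerate reaches the limestone band via the conglomerate → the gravel bed → the limestone band.
The sandstone layer reaches the limestone band via the sandstone layer → the conglomerate → the gravel bed → the limestone band.

the basalt flow, the chalk bed, the conglomerate, the gravel bed, the sandstone layer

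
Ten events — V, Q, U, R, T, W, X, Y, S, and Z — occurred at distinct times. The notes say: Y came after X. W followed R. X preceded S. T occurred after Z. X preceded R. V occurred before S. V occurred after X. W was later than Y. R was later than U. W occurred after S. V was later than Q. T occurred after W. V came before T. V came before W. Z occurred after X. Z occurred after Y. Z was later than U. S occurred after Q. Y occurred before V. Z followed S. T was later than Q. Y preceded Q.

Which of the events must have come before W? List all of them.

Directly stated before W: R, S, V, and Y.
Q reaches W via Q → V → W.
U reaches W via U → R → W.
X reaches W via X → Y → W.

Q, R, S, U, V, X, Y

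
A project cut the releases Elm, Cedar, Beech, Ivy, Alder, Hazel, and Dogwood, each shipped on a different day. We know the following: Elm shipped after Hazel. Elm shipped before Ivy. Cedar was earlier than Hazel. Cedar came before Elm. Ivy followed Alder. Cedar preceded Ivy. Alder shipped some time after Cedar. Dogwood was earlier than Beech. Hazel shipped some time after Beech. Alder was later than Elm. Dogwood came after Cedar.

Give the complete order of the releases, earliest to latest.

Cedar, Dogwood, Beech, Hazel, Elm, Alder, Ivy

The constraints fix every adjacent pair, so only one ordering works:
Cedar → Dogwood → Beech → Hazel → Elm → Alder → Ivy.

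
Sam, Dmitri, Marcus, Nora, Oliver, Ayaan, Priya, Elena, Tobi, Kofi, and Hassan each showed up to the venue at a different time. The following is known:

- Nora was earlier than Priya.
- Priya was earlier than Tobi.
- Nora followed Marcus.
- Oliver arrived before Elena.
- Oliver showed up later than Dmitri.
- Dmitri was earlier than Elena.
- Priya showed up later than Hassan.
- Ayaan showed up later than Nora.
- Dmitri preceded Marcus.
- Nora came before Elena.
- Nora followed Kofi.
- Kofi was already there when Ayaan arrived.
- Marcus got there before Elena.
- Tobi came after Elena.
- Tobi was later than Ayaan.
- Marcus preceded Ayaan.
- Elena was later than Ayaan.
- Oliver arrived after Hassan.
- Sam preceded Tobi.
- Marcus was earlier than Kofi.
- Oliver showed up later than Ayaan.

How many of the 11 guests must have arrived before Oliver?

Directly stated before Oliver: Ayaan, Dmitri, and Hassan.
Kofi reaches Oliver via Kofi → Ayaan → Oliver.
Marcus reaches Oliver via Marcus → Ayaan → Oliver.
Nora reaches Oliver via Nora → Ayaan → Oliver.
No chain forces Elena (or any of the others) ahead of Oliver.
That's Ayaan, Dmitri, Hassan, Kofi, Marcus, and Nora — 6 in all.

6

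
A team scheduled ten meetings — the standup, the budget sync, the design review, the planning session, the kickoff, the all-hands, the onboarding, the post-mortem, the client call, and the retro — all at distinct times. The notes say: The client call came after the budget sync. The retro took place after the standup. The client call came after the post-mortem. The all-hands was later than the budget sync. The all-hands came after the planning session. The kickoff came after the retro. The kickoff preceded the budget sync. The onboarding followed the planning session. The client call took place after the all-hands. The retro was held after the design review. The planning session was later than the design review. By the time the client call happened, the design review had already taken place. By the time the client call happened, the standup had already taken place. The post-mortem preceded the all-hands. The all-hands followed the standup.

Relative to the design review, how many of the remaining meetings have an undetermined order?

Forced after the design review: the all-hands, the budget sync, the client call, the kickoff, the onboarding, the planning session, and the retro.
That leaves the post-mortem and the standup with no forced order relative to the design review — 2.

2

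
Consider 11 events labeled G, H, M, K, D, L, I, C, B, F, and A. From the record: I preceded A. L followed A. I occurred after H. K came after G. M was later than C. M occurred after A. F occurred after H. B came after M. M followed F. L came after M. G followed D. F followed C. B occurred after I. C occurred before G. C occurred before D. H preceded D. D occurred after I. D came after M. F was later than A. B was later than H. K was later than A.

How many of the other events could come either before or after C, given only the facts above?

Forced after C: B, D, F, G, K, L, and M.
That leaves A, H, and I with no forced order relative to C — 3.

3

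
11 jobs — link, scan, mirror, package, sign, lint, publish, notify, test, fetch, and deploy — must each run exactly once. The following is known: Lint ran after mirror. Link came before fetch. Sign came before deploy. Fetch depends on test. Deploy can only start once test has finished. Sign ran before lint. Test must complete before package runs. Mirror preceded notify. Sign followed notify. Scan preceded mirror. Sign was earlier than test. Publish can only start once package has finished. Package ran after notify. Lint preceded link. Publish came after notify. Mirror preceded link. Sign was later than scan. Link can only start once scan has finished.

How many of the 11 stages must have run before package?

5

Directly stated before package: notify and test.
Mirror reaches package via mirror → notify → package.
Scan reaches package via scan → mirror → notify → package.
Sign reaches package via sign → test → package.
No chain forces fetch (or any of the others) ahead of package.
That's mirror, notify, scan, sign, and test — 5 in all.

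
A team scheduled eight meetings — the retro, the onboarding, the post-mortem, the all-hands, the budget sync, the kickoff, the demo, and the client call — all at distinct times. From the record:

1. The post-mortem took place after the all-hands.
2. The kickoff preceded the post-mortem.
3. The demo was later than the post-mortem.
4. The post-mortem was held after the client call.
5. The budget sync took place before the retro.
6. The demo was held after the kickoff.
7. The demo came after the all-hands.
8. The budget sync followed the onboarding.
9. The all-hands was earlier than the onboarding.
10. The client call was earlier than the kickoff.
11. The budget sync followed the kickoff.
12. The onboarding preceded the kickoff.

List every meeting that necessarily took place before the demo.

the all-hands, the client call, the kickoff, the onboarding, the post-mortem

Directly stated before the demo: the all-hands, the kickoff, and the post-mortem.
The client call reaches the demo via the client call → the post-mortem → the demo.
The onboarding reaches the demo via the onboarding → the kickoff → the demo.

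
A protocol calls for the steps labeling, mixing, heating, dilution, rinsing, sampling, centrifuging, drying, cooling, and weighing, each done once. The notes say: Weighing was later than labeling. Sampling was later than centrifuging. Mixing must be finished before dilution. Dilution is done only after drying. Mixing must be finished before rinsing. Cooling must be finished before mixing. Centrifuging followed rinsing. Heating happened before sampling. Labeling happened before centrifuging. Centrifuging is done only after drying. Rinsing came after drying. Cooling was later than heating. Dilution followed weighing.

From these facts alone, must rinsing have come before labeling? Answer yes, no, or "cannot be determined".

cannot be determined

No chain of stated constraints runs from rinsing to labeling, and none runs from labeling to rinsing either.
So the relative order of rinsing and labeling is not fixed by the given facts.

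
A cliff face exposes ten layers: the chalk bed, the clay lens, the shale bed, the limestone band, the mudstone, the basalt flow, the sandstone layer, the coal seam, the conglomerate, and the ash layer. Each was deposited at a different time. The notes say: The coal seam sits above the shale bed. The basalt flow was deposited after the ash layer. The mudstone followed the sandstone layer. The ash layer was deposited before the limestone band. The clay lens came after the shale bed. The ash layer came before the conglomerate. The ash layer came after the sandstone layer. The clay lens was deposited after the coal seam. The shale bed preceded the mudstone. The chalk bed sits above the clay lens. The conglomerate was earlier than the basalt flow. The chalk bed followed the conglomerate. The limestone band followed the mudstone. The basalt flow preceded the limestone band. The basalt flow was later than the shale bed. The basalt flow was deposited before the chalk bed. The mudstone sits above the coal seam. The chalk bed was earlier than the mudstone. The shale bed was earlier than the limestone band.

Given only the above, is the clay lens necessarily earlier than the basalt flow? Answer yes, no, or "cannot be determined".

No chain of stated constraints runs from the clay lens to the basalt flow, and none runs from the basalt flow to the clay lens either.
So the relative order of the clay lens and the basalt flow is not fixed by the given facts.

cannot be determined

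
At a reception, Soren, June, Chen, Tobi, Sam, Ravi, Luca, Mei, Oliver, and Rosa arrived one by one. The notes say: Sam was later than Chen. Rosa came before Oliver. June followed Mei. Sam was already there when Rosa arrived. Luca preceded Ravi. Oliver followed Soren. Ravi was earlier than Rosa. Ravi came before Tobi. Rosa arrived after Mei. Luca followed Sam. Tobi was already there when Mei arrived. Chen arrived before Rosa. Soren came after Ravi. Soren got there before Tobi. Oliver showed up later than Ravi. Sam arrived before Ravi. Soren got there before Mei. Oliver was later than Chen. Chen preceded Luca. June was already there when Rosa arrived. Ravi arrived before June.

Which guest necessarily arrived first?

Chen

Chen has a chain of constraints placing them before every other guest, so Chen must be first.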